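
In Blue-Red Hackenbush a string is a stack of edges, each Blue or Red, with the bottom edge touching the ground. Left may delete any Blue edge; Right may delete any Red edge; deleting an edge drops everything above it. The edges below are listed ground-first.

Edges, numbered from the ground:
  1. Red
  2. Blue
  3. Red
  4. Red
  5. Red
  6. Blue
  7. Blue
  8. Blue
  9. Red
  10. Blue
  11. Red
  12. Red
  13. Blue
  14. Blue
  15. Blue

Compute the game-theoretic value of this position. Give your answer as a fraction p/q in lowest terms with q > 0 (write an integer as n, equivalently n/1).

1 of 15 · R · max L −∞ · min R 0 ⇒ -1
2 of 15 · RB · max L -1 · min R 0 ⇒ -1/2
3 of 15 · RBR · max L -1 · min R -1/2 ⇒ -3/4
4 of 15 · RBRR · max L -1 · min R -3/4 ⇒ -7/8
5 of 15 · RBRRR · max L -1 · min R -7/8 ⇒ -15/16
6 of 15 · RBRRRB · max L -15/16 · min R -7/8 ⇒ -29/32
7 of 15 · RBRRRBB · max L -29/32 · min R -7/8 ⇒ -57/64
8 of 15 · RBRRRBBB · max L -57/64 · min R -7/8 ⇒ -113/128
9 of 15 · RBRRRBBBR · max L -57/64 · min R -113/128 ⇒ -227/256
10 of 15 · RBRRRBBBRB · max L -227/256 · min R -113/128 ⇒ -453/512
11 of 15 · RBRRRBBBRBR · max L -227/256 · min R -453/512 ⇒ -907/1024
12 of 15 · RBRRRBBBRBRR · max L -227/256 · min R -907/1024 ⇒ -1815/2048
13 of 15 · RBRRRBBBRBRRB · max L -1815/2048 · min R -907/1024 ⇒ -3629/4096
14 of 15 · RBRRRBBBRBRRBB · max L -3629/4096 · min R -907/1024 ⇒ -7257/8192
15 of 15 · RBRRRBBBRBRRBBB · max L -7257/8192 · min R -907/1024 ⇒ -14513/16384

-14513/16384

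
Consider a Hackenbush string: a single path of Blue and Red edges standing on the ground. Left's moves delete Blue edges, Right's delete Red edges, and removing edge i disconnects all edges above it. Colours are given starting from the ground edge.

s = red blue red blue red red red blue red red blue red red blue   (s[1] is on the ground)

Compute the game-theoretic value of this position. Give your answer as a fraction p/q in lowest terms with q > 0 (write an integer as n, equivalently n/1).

r: Left { — }, Right { 0 } → simplest -1
rb: Left { -1 }, Right { 0 } → simplest -1/2
rbr: Left { -1 }, Right { -1/2, 0 } → simplest -3/4
rbrb: Left { -1, -3/4 }, Right { -1/2, 0 } → simplest -5/8
rbrbr: Left { -1, -3/4 }, Right { -5/8, -1/2, 0 } → simplest -11/16
rbrbrr: Left { -1, -3/4 }, Right { -11/16, -5/8, -1/2, 0 } → simplest -23/32
rbrbrrr: Left { -1, -3/4 }, Right { -23/32, -11/16, -5/8, -1/2, 0 } → simplest -47/64
rbrbrrrb: Left { -1, -3/4, -47/64 }, Right { -23/32, -11/16, -5/8, -1/2, 0 } → simplest -93/128
rbrbrrrbr: Left { -1, -3/4, -47/64 }, Right { -93/128, -23/32, -11/16, -5/8, -1/2, 0 } → simplest -187/256
rbrbrrrbrr: Left { -1, -3/4, -47/64 }, Right { -187/256, -93/128, -23/32, -11/16, -5/8, -1/2, 0 } → simplest -375/512
rbrbrrrbrrb: Left { -1, -3/4, -47/64, -375/512 }, Right { -187/256, -93/128, -23/32, -11/16, -5/8, -1/2, 0 } → simplest -749/1024
rbrbrrrbrrbr: Left { -1, -3/4, -47/64, -375/512 }, Right { -749/1024, -187/256, -93/128, -23/32, -11/16, -5/8, -1/2, 0 } → simplest -1499/2048
rbrbrrrbrrbrr: Left { -1, -3/4, -47/64, -375/512 }, Right { -1499/2048, -749/1024, -187/256, -93/128, -23/32, -11/16, -5/8, -1/2, 0 } → simplest -2999/4096
rbrbrrrbrrbrrb: Left { -1, -3/4, -47/64, -375/512, -2999/4096 }, Right { -1499/2048, -749/1024, -187/256, -93/128, -23/32, -11/16, -5/8, -1/2, 0 } → simplest -5997/8192

-5997/8192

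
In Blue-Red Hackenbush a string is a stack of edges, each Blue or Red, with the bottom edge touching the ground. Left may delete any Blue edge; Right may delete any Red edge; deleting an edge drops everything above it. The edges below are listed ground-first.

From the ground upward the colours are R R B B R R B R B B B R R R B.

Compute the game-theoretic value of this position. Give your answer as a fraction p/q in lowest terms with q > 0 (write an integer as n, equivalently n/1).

G(R) = { ∅ | 0 } → -1
G(RR) = { ∅ | -1 0 } → -2
G(RRB) = { -2 | -1 0 } → -3/2
G(RRBB) = { -2 -3/2 | -1 0 } → -5/4
G(RRBBR) = { -2 -3/2 | -5/4 -1 0 } → -11/8
G(RRBBRR) = { -2 -3/2 | -11/8 -5/4 -1 0 } → -23/16
G(RRBBRRB) = { -2 -3/2 -23/16 | -11/8 -5/4 -1 0 } → -45/32
G(RRBBRRBR) = { -2 -3/2 -23/16 | -45/32 -11/8 -5/4 -1 0 } → -91/64
G(RRBBRRBRB) = { -2 -3/2 -23/16 -91/64 | -45/32 -11/8 -5/4 -1 0 } → -181/128
G(RRBBRRBRBB) = { -2 -3/2 -23/16 -91/64 -181/128 | -45/32 -11/8 -5/4 -1 0 } → -361/256
G(RRBBRRBRBBB) = { -2 -3/2 -23/16 -91/64 -181/128 -361/256 | -45/32 -11/8 -5/4 -1 0 } → -721/512
G(RRBBRRBRBBBR) = { -2 -3/2 -23/16 -91/64 -181/128 -361/256 | -721/512 -45/32 -11/8 -5/4 -1 0 } → -1443/1024
G(RRBBRRBRBBBRR) = { -2 -3/2 -23/16 -91/64 -181/128 -361/256 | -1443/1024 -721/512 -45/32 -11/8 -5/4 -1 0 } → -2887/2048
G(RRBBRRBRBBBRRR) = { -2 -3/2 -23/16 -91/64 -181/128 -361/256 | -2887/2048 -1443/1024 -721/512 -45/32 -11/8 -5/4 -1 0 } → -5775/4096
G(RRBBRRBRBBBRRRB) = { -2 -3/2 -23/16 -91/64 -181/128 -361/256 -5775/4096 | -2887/2048 -1443/1024 -721/512 -45/32 -11/8 -5/4 -1 0 } → -11549/8192

-11549/8192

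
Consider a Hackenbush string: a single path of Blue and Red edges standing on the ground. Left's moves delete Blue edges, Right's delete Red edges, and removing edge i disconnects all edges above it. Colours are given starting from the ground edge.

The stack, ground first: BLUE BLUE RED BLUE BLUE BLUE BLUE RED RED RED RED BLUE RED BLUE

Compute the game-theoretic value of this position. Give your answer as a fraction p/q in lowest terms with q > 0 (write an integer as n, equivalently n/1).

Recurse on prefixes of the 14-edge string BLUE BLUE RED BLUE BLUE BLUE BLUE RED RED RED RED BLUE RED BLUE:
G(B) = { 0 | — } => 1
G(BB) = { 0, 1 | — } => 2
G(BBR) = { 0, 1 | 2 } => 3/2
G(BBRB) = { 0, 1, 3/2 | 2 } => 7/4
G(BBRBB) = { 0, 1, 3/2, 7/4 | 2 } => 15/8
G(BBRBBB) = { 0, 1, 3/2, 7/4, 15/8 | 2 } => 31/16
G(BBRBBBB) = { 0, 1, 3/2, 7/4, 15/8, 31/16 | 2 } => 63/32
G(BBRBBBBR) = { 0, 1, 3/2, 7/4, 15/8, 31/16 | 63/32, 2 } => 125/64
G(BBRBBBBRR) = { 0, 1, 3/2, 7/4, 15/8, 31/16 | 125/64, 63/32, 2 } => 249/128
G(BBRBBBBRRR) = { 0, 1, 3/2, 7/4, 15/8, 31/16 | 249/128, 125/64, 63/32, 2 } => 497/256
G(BBRBBBBRRRR) = { 0, 1, 3/2, 7/4, 15/8, 31/16 | 497/256, 249/128, 125/64, 63/32, 2 } => 993/512
G(BBRBBBBRRRRB) = { 0, 1, 3/2, 7/4, 15/8, 31/16, 993/512 | 497/256, 249/128, 125/64, 63/32, 2 } => 1987/1024
G(BBRBBBBRRRRBR) = { 0, 1, 3/2, 7/4, 15/8, 31/16, 993/512 | 1987/1024, 497/256, 249/128, 125/64, 63/32, 2 } => 3973/2048
G(BBRBBBBRRRRBRB) = { 0, 1, 3/2, 7/4, 15/8, 31/16, 993/512, 3973/2048 | 1987/1024, 497/256, 249/128, 125/64, 63/32, 2 } => 7947/4096

7947/4096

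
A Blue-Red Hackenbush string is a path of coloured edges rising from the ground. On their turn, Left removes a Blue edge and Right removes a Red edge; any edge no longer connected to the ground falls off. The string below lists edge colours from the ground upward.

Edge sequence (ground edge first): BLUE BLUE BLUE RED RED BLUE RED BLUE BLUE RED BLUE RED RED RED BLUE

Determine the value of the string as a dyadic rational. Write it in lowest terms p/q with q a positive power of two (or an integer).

edge 1 of 15 (BLUE): { 0 | · } -> 1
edge 2 of 15 (BLUE): { 0; 1 | · } -> 2
edge 3 of 15 (BLUE): { 0; 1; 2 | · } -> 3
edge 4 of 15 (RED): { 0; 1; 2 | 3 } -> 5/2
edge 5 of 15 (RED): { 0; 1; 2 | 5/2; 3 } -> 9/4
edge 6 of 15 (BLUE): { 0; 1; 2; 9/4 | 5/2; 3 } -> 19/8
edge 7 of 15 (RED): { 0; 1; 2; 9/4 | 19/8; 5/2; 3 } -> 37/16
edge 8 of 15 (BLUE): { 0; 1; 2; 9/4; 37/16 | 19/8; 5/2; 3 } -> 75/32
edge 9 of 15 (BLUE): { 0; 1; 2; 9/4; 37/16; 75/32 | 19/8; 5/2; 3 } -> 151/64
edge 10 of 15 (RED): { 0; 1; 2; 9/4; 37/16; 75/32 | 151/64; 19/8; 5/2; 3 } -> 301/128
edge 11 of 15 (BLUE): { 0; 1; 2; 9/4; 37/16; 75/32; 301/128 | 151/64; 19/8; 5/2; 3 } -> 603/256
edge 12 of 15 (RED): { 0; 1; 2; 9/4; 37/16; 75/32; 301/128 | 603/256; 151/64; 19/8; 5/2; 3 } -> 1205/512
edge 13 of 15 (RED): { 0; 1; 2; 9/4; 37/16; 75/32; 301/128 | 1205/512; 603/256; 151/64; 19/8; 5/2; 3 } -> 2409/1024
edge 14 of 15 (RED): { 0; 1; 2; 9/4; 37/16; 75/32; 301/128 | 2409/1024; 1205/512; 603/256; 151/64; 19/8; 5/2; 3 } -> 4817/2048
edge 15 of 15 (BLUE): { 0; 1; 2; 9/4; 37/16; 75/32; 301/128; 4817/2048 | 2409/1024; 1205/512; 603/256; 151/64; 19/8; 5/2; 3 } -> 9635/4096

9635/4096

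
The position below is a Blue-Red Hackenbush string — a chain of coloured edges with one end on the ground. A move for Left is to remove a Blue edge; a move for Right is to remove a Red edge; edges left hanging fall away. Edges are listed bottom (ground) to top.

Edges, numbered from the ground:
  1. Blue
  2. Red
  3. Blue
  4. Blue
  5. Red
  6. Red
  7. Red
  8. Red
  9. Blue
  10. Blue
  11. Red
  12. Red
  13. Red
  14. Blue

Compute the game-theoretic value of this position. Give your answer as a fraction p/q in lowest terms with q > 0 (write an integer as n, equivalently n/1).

Recurse on prefixes of the 14-edge string Blue Red Blue Blue Red Red Red Red Blue Blue Red Red Red Blue:
1 of 14 · B · max L 0 · min R +∞ ⇒ 1
2 of 14 · BR · max L 0 · min R 1 ⇒ 1/2
3 of 14 · BRB · max L 1/2 · min R 1 ⇒ 3/4
4 of 14 · BRBB · max L 3/4 · min R 1 ⇒ 7/8
5 of 14 · BRBBR · max L 3/4 · min R 7/8 ⇒ 13/16
6 of 14 · BRBBRR · max L 3/4 · min R 13/16 ⇒ 25/32
7 of 14 · BRBBRRR · max L 3/4 · min R 25/32 ⇒ 49/64
8 of 14 · BRBBRRRR · max L 3/4 · min R 49/64 ⇒ 97/128
9 of 14 · BRBBRRRRB · max L 97/128 · min R 49/64 ⇒ 195/256
10 of 14 · BRBBRRRRBB · max L 195/256 · min R 49/64 ⇒ 391/512
11 of 14 · BRBBRRRRBBR · max L 195/256 · min R 391/512 ⇒ 781/1024
12 of 14 · BRBBRRRRBBRR · max L 195/256 · min R 781/1024 ⇒ 1561/2048
13 of 14 · BRBBRRRRBBRRR · max L 195/256 · min R 1561/2048 ⇒ 3121/4096
14 of 14 · BRBBRRRRBBRRRB · max L 3121/4096 · min R 1561/2048 ⇒ 6243/8192

6243/8192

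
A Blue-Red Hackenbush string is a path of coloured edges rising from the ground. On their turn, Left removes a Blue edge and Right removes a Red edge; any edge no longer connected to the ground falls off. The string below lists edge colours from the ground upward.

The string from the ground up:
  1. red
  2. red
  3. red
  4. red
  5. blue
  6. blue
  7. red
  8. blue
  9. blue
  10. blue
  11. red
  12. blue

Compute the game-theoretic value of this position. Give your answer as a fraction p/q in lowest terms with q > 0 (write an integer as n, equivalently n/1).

-837/256

G(r) = { (no moves) | 0 } so -1
G(rr) = { (no moves) | -1 0 } so -2
G(rrr) = { (no moves) | -2 -1 0 } so -3
G(rrrr) = { (no moves) | -3 -2 -1 0 } so -4
G(rrrrb) = { -4 | -3 -2 -1 0 } so -7/2
G(rrrrbb) = { -4 -7/2 | -3 -2 -1 0 } so -13/4
G(rrrrbbr) = { -4 -7/2 | -13/4 -3 -2 -1 0 } so -27/8
G(rrrrbbrb) = { -4 -7/2 -27/8 | -13/4 -3 -2 -1 0 } so -53/16
G(rrrrbbrbb) = { -4 -7/2 -27/8 -53/16 | -13/4 -3 -2 -1 0 } so -105/32
G(rrrrbbrbbb) = { -4 -7/2 -27/8 -53/16 -105/32 | -13/4 -3 -2 -1 0 } so -209/64
G(rrrrbbrbbbr) = { -4 -7/2 -27/8 -53/16 -105/32 | -209/64 -13/4 -3 -2 -1 0 } so -419/128
G(rrrrbbrbbbrb) = { -4 -7/2 -27/8 -53/16 -105/32 -419/128 | -209/64 -13/4 -3 -2 -1 0 } so -837/256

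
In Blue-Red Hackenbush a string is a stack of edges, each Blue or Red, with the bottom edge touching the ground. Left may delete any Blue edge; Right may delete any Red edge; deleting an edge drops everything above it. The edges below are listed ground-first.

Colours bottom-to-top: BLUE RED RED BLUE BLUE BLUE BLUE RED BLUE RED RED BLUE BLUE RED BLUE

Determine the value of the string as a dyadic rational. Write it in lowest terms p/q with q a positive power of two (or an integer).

B: Left { 0 }, Right { (no moves) } so simplest 1
BR: Left { 0 }, Right { 1 } so simplest 1/2
BRR: Left { 0 }, Right { 1/2 1 } so simplest 1/4
BRRB: Left { 0 1/4 }, Right { 1/2 1 } so simplest 3/8
BRRBB: Left { 0 1/4 3/8 }, Right { 1/2 1 } so simplest 7/16
BRRBBB: Left { 0 1/4 3/8 7/16 }, Right { 1/2 1 } so simplest 15/32
BRRBBBB: Left { 0 1/4 3/8 7/16 15/32 }, Right { 1/2 1 } so simplest 31/64
BRRBBBBR: Left { 0 1/4 3/8 7/16 15/32 }, Right { 31/64 1/2 1 } so simplest 61/128
BRRBBBBRB: Left { 0 1/4 3/8 7/16 15/32 61/128 }, Right { 31/64 1/2 1 } so simplest 123/256
BRRBBBBRBR: Left { 0 1/4 3/8 7/16 15/32 61/128 }, Right { 123/256 31/64 1/2 1 } so simplest 245/512
BRRBBBBRBRR: Left { 0 1/4 3/8 7/16 15/32 61/128 }, Right { 245/512 123/256 31/64 1/2 1 } so simplest 489/1024
BRRBBBBRBRRB: Left { 0 1/4 3/8 7/16 15/32 61/128 489/1024 }, Right { 245/512 123/256 31/64 1/2 1 } so simplest 979/2048
BRRBBBBRBRRBB: Left { 0 1/4 3/8 7/16 15/32 61/128 489/1024 979/2048 }, Right { 245/512 123/256 31/64 1/2 1 } so simplest 1959/4096
BRRBBBBRBRRBBR: Left { 0 1/4 3/8 7/16 15/32 61/128 489/1024 979/2048 }, Right { 1959/4096 245/512 123/256 31/64 1/2 1 } so simplest 3917/8192
BRRBBBBRBRRBBRB: Left { 0 1/4 3/8 7/16 15/32 61/128 489/1024 979/2048 3917/8192 }, Right { 1959/4096 245/512 123/256 31/64 1/2 1 } so simplest 7835/16384

7835/16384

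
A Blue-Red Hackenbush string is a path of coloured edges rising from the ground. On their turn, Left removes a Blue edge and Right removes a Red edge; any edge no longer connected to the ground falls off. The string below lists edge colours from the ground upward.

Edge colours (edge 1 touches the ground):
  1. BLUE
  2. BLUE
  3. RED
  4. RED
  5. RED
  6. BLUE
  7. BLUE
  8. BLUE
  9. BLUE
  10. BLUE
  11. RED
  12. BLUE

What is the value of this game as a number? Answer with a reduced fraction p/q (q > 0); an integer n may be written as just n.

Recurse on prefixes of the 12-edge string BLUE BLUE RED RED RED BLUE BLUE BLUE BLUE BLUE RED BLUE:
1 of 12 · B · max L 0 · min R +∞ => 1
2 of 12 · BB · max L 1 · min R +∞ => 2
3 of 12 · BBR · max L 1 · min R 2 => 3/2
4 of 12 · BBRR · max L 1 · min R 3/2 => 5/4
5 of 12 · BBRRR · max L 1 · min R 5/4 => 9/8
6 of 12 · BBRRRB · max L 9/8 · min R 5/4 => 19/16
7 of 12 · BBRRRBB · max L 19/16 · min R 5/4 => 39/32
8 of 12 · BBRRRBBB · max L 39/32 · min R 5/4 => 79/64
9 of 12 · BBRRRBBBB · max L 79/64 · min R 5/4 => 159/128
10 of 12 · BBRRRBBBBB · max L 159/128 · min R 5/4 => 319/256
11 of 12 · BBRRRBBBBBR · max L 159/128 · min R 319/256 => 637/512
12 of 12 · BBRRRBBBBBRB · max L 637/512 · min R 319/256 => 1275/1024

1275/1024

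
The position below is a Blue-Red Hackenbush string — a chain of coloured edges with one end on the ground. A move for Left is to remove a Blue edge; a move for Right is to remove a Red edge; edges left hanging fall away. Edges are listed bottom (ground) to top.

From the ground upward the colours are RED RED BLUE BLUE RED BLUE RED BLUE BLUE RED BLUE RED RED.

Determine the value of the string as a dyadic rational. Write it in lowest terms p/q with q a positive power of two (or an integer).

-2711/2048

1 of 13 · R · max L −∞ · min R 0 gives -1
2 of 13 · RR · max L −∞ · min R -1 gives -2
3 of 13 · RRB · max L -2 · min R -1 gives -3/2
4 of 13 · RRBB · max L -3/2 · min R -1 gives -5/4
5 of 13 · RRBBR · max L -3/2 · min R -5/4 gives -11/8
6 of 13 · RRBBRB · max L -11/8 · min R -5/4 gives -21/16
7 of 13 · RRBBRBR · max L -11/8 · min R -21/16 gives -43/32
8 of 13 · RRBBRBRB · max L -43/32 · min R -21/16 gives -85/64
9 of 13 · RRBBRBRBB · max L -85/64 · min R -21/16 gives -169/128
10 of 13 · RRBBRBRBBR · max L -85/64 · min R -169/128 gives -339/256
11 of 13 · RRBBRBRBBRB · max L -339/256 · min R -169/128 gives -677/512
12 of 13 · RRBBRBRBBRBR · max L -339/256 · min R -677/512 gives -1355/1024
13 of 13 · RRBBRBRBBRBRR · max L -339/256 · min R -1355/1024 gives -2711/2048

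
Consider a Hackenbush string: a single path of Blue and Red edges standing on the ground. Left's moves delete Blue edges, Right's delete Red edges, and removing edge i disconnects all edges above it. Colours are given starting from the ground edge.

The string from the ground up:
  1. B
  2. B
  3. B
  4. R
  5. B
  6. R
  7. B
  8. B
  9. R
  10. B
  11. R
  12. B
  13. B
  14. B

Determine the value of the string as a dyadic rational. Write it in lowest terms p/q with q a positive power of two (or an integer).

5551/2048

Prefix values for B B B R B R B B R B R B B B via {L|R} + simplicity:
step 1: add B to get B; options L={ 0 } R={ none } => 1
step 2: add B to get BB; options L={ 0 1 } R={ none } => 2
step 3: add B to get BBB; options L={ 0 1 2 } R={ none } => 3
step 4: add R to get BBBR; options L={ 0 1 2 } R={ 3 } => 5/2
step 5: add B to get BBBRB; options L={ 0 1 2 5/2 } R={ 3 } => 11/4
step 6: add R to get BBBRBR; options L={ 0 1 2 5/2 } R={ 11/4 3 } => 21/8
step 7: add B to get BBBRBRB; options L={ 0 1 2 5/2 21/8 } R={ 11/4 3 } => 43/16
step 8: add B to get BBBRBRBB; options L={ 0 1 2 5/2 21/8 43/16 } R={ 11/4 3 } => 87/32
step 9: add R to get BBBRBRBBR; options L={ 0 1 2 5/2 21/8 43/16 } R={ 87/32 11/4 3 } => 173/64
step 10: add B to get BBBRBRBBRB; options L={ 0 1 2 5/2 21/8 43/16 173/64 } R={ 87/32 11/4 3 } => 347/128
step 11: add R to get BBBRBRBBRBR; options L={ 0 1 2 5/2 21/8 43/16 173/64 } R={ 347/128 87/32 11/4 3 } => 693/256
step 12: add B to get BBBRBRBBRBRB; options L={ 0 1 2 5/2 21/8 43/16 173/64 693/256 } R={ 347/128 87/32 11/4 3 } => 1387/512
step 13: add B to get BBBRBRBBRBRBB; options L={ 0 1 2 5/2 21/8 43/16 173/64 693/256 1387/512 } R={ 347/128 87/32 11/4 3 } => 2775/1024
step 14: add B to get BBBRBRBBRBRBBB; options L={ 0 1 2 5/2 21/8 43/16 173/64 693/256 1387/512 2775/1024 } R={ 347/128 87/32 11/4 3 } => 5551/2048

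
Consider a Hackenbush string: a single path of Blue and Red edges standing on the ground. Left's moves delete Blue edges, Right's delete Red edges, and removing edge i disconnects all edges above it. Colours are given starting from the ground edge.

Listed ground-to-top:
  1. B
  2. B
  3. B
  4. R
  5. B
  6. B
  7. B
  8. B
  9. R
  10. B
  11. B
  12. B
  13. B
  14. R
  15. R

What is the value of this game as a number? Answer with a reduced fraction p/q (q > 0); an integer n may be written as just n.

12153/4096

Prefix values for B B B R B B B B R B B B B R R via {L|R} + simplicity:
edge 1 of 15 (B): { 0 |  } gives 1
edge 2 of 15 (B): { 0,1 |  } gives 2
edge 3 of 15 (B): { 0,1,2 |  } gives 3
edge 4 of 15 (R): { 0,1,2 | 3 } gives 5/2
edge 5 of 15 (B): { 0,1,2,5/2 | 3 } gives 11/4
edge 6 of 15 (B): { 0,1,2,5/2,11/4 | 3 } gives 23/8
edge 7 of 15 (B): { 0,1,2,5/2,11/4,23/8 | 3 } gives 47/16
edge 8 of 15 (B): { 0,1,2,5/2,11/4,23/8,47/16 | 3 } gives 95/32
edge 9 of 15 (R): { 0,1,2,5/2,11/4,23/8,47/16 | 95/32,3 } gives 189/64
edge 10 of 15 (B): { 0,1,2,5/2,11/4,23/8,47/16,189/64 | 95/32,3 } gives 379/128
edge 11 of 15 (B): { 0,1,2,5/2,11/4,23/8,47/16,189/64,379/128 | 95/32,3 } gives 759/256
edge 12 of 15 (B): { 0,1,2,5/2,11/4,23/8,47/16,189/64,379/128,759/256 | 95/32,3 } gives 1519/512
edge 13 of 15 (B): { 0,1,2,5/2,11/4,23/8,47/16,189/64,379/128,759/256,1519/512 | 95/32,3 } gives 3039/1024
edge 14 of 15 (R): { 0,1,2,5/2,11/4,23/8,47/16,189/64,379/128,759/256,1519/512 | 3039/1024,95/32,3 } gives 6077/2048
edge 15 of 15 (R): { 0,1,2,5/2,11/4,23/8,47/16,189/64,379/128,759/256,1519/512 | 6077/2048,3039/1024,95/32,3 } gives 12153/4096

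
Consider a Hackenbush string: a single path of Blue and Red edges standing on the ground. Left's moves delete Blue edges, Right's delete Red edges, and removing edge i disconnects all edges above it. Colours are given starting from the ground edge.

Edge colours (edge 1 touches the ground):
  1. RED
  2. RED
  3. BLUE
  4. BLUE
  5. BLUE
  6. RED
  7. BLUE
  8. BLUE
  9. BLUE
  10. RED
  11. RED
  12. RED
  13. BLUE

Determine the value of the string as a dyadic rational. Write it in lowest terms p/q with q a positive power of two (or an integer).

-2333/2048

Prefix values for RED RED BLUE BLUE BLUE RED BLUE BLUE BLUE RED RED RED BLUE via {L|R} + simplicity:
v_1 [R]  L=[—]  R=[0]  gives -1
v_2 [RR]  L=[—]  R=[-1,0]  gives -2
v_3 [RRB]  L=[-2]  R=[-1,0]  gives -3/2
v_4 [RRBB]  L=[-2,-3/2]  R=[-1,0]  gives -5/4
v_5 [RRBBB]  L=[-2,-3/2,-5/4]  R=[-1,0]  gives -9/8
v_6 [RRBBBR]  L=[-2,-3/2,-5/4]  R=[-9/8,-1,0]  gives -19/16
v_7 [RRBBBRB]  L=[-2,-3/2,-5/4,-19/16]  R=[-9/8,-1,0]  gives -37/32
v_8 [RRBBBRBB]  L=[-2,-3/2,-5/4,-19/16,-37/32]  R=[-9/8,-1,0]  gives -73/64
v_9 [RRBBBRBBB]  L=[-2,-3/2,-5/4,-19/16,-37/32,-73/64]  R=[-9/8,-1,0]  gives -145/128
v_10 [RRBBBRBBBR]  L=[-2,-3/2,-5/4,-19/16,-37/32,-73/64]  R=[-145/128,-9/8,-1,0]  gives -291/256
v_11 [RRBBBRBBBRR]  L=[-2,-3/2,-5/4,-19/16,-37/32,-73/64]  R=[-291/256,-145/128,-9/8,-1,0]  gives -583/512
v_12 [RRBBBRBBBRRR]  L=[-2,-3/2,-5/4,-19/16,-37/32,-73/64]  R=[-583/512,-291/256,-145/128,-9/8,-1,0]  gives -1167/1024
v_13 [RRBBBRBBBRRRB]  L=[-2,-3/2,-5/4,-19/16,-37/32,-73/64,-1167/1024]  R=[-583/512,-291/256,-145/128,-9/8,-1,0]  gives -2333/2048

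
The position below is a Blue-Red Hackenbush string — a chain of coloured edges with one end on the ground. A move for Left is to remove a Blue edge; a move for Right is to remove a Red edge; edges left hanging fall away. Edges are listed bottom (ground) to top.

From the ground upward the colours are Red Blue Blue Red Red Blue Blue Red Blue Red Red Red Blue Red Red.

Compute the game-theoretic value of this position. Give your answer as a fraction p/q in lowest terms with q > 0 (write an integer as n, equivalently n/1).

Recurse on prefixes of the 15-edge string Red Blue Blue Red Red Blue Blue Red Blue Red Red Red Blue Red Red:
1 of 15 · R · max L −∞ · min R 0 -> -1
2 of 15 · RB · max L -1 · min R 0 -> -1/2
3 of 15 · RBB · max L -1/2 · min R 0 -> -1/4
4 of 15 · RBBR · max L -1/2 · min R -1/4 -> -3/8
5 of 15 · RBBRR · max L -1/2 · min R -3/8 -> -7/16
6 of 15 · RBBRRB · max L -7/16 · min R -3/8 -> -13/32
7 of 15 · RBBRRBB · max L -13/32 · min R -3/8 -> -25/64
8 of 15 · RBBRRBBR · max L -13/32 · min R -25/64 -> -51/128
9 of 15 · RBBRRBBRB · max L -51/128 · min R -25/64 -> -101/256
10 of 15 · RBBRRBBRBR · max L -51/128 · min R -101/256 -> -203/512
11 of 15 · RBBRRBBRBRR · max L -51/128 · min R -203/512 -> -407/1024
12 of 15 · RBBRRBBRBRRR · max L -51/128 · min R -407/1024 -> -815/2048
13 of 15 · RBBRRBBRBRRRB · max L -815/2048 · min R -407/1024 -> -1629/4096
14 of 15 · RBBRRBBRBRRRBR · max L -815/2048 · min R -1629/4096 -> -3259/8192
15 of 15 · RBBRRBBRBRRRBRR · max L -815/2048 · min R -3259/8192 -> -6519/16384

-6519/16384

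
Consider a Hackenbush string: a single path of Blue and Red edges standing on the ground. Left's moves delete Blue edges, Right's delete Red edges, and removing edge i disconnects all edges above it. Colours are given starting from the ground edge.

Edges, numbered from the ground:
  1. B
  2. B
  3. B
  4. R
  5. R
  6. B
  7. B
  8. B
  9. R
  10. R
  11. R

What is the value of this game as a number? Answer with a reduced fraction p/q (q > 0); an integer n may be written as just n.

625/256

Prefix values for B B B R R B B B R R R via {L|R} + simplicity:
value(B) = { 0 |  } → 1
value(BB) = { 0; 1 |  } → 2
value(BBB) = { 0; 1; 2 |  } → 3
value(BBBR) = { 0; 1; 2 | 3 } → 5/2
value(BBBRR) = { 0; 1; 2 | 5/2; 3 } → 9/4
value(BBBRRB) = { 0; 1; 2; 9/4 | 5/2; 3 } → 19/8
value(BBBRRBB) = { 0; 1; 2; 9/4; 19/8 | 5/2; 3 } → 39/16
value(BBBRRBBB) = { 0; 1; 2; 9/4; 19/8; 39/16 | 5/2; 3 } → 79/32
value(BBBRRBBBR) = { 0; 1; 2; 9/4; 19/8; 39/16 | 79/32; 5/2; 3 } → 157/64
value(BBBRRBBBRR) = { 0; 1; 2; 9/4; 19/8; 39/16 | 157/64; 79/32; 5/2; 3 } → 313/128
value(BBBRRBBBRRR) = { 0; 1; 2; 9/4; 19/8; 39/16 | 313/128; 157/64; 79/32; 5/2; 3 } → 625/256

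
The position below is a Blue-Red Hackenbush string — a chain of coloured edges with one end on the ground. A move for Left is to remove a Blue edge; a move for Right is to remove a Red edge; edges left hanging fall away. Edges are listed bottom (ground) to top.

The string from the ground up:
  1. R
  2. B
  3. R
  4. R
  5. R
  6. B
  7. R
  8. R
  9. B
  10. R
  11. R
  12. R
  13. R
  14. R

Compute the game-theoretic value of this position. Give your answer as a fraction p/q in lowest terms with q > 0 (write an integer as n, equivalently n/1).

Prefix values for R B R R R B R R B R R R R R via {L|R} + simplicity:
R: Left { none }, Right { 0 } ⇒ simplest -1
RB: Left { -1 }, Right { 0 } ⇒ simplest -1/2
RBR: Left { -1 }, Right { -1/2 0 } ⇒ simplest -3/4
RBRR: Left { -1 }, Right { -3/4 -1/2 0 } ⇒ simplest -7/8
RBRRR: Left { -1 }, Right { -7/8 -3/4 -1/2 0 } ⇒ simplest -15/16
RBRRRB: Left { -1 -15/16 }, Right { -7/8 -3/4 -1/2 0 } ⇒ simplest -29/32
RBRRRBR: Left { -1 -15/16 }, Right { -29/32 -7/8 -3/4 -1/2 0 } ⇒ simplest -59/64
RBRRRBRR: Left { -1 -15/16 }, Right { -59/64 -29/32 -7/8 -3/4 -1/2 0 } ⇒ simplest -119/128
RBRRRBRRB: Left { -1 -15/16 -119/128 }, Right { -59/64 -29/32 -7/8 -3/4 -1/2 0 } ⇒ simplest -237/256
RBRRRBRRBR: Left { -1 -15/16 -119/128 }, Right { -237/256 -59/64 -29/32 -7/8 -3/4 -1/2 0 } ⇒ simplest -475/512
RBRRRBRRBRR: Left { -1 -15/16 -119/128 }, Right { -475/512 -237/256 -59/64 -29/32 -7/8 -3/4 -1/2 0 } ⇒ simplest -951/1024
RBRRRBRRBRRR: Left { -1 -15/16 -119/128 }, Right { -951/1024 -475/512 -237/256 -59/64 -29/32 -7/8 -3/4 -1/2 0 } ⇒ simplest -1903/2048
RBRRRBRRBRRRR: Left { -1 -15/16 -119/128 }, Right { -1903/2048 -951/1024 -475/512 -237/256 -59/64 -29/32 -7/8 -3/4 -1/2 0 } ⇒ simplest -3807/4096
RBRRRBRRBRRRRR: Left { -1 -15/16 -119/128 }, Right { -3807/4096 -1903/2048 -951/1024 -475/512 -237/256 -59/64 -29/32 -7/8 -3/4 -1/2 0 } ⇒ simplest -7615/8192

-7615/8192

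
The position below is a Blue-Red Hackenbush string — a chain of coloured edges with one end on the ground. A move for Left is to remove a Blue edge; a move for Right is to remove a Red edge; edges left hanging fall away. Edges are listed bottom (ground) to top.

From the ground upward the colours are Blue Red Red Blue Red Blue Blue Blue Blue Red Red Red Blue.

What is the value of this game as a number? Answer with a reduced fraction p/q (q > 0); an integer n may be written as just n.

edge 1 of 13 (Blue): { 0 | · } so 1
edge 2 of 13 (Red): { 0 | 1 } so 1/2
edge 3 of 13 (Red): { 0 | 1/2; 1 } so 1/4
edge 4 of 13 (Blue): { 0; 1/4 | 1/2; 1 } so 3/8
edge 5 of 13 (Red): { 0; 1/4 | 3/8; 1/2; 1 } so 5/16
edge 6 of 13 (Blue): { 0; 1/4; 5/16 | 3/8; 1/2; 1 } so 11/32
edge 7 of 13 (Blue): { 0; 1/4; 5/16; 11/32 | 3/8; 1/2; 1 } so 23/64
edge 8 of 13 (Blue): { 0; 1/4; 5/16; 11/32; 23/64 | 3/8; 1/2; 1 } so 47/128
edge 9 of 13 (Blue): { 0; 1/4; 5/16; 11/32; 23/64; 47/128 | 3/8; 1/2; 1 } so 95/256
edge 10 of 13 (Red): { 0; 1/4; 5/16; 11/32; 23/64; 47/128 | 95/256; 3/8; 1/2; 1 } so 189/512
edge 11 of 13 (Red): { 0; 1/4; 5/16; 11/32; 23/64; 47/128 | 189/512; 95/256; 3/8; 1/2; 1 } so 377/1024
edge 12 of 13 (Red): { 0; 1/4; 5/16; 11/32; 23/64; 47/128 | 377/1024; 189/512; 95/256; 3/8; 1/2; 1 } so 753/2048
edge 13 of 13 (Blue): { 0; 1/4; 5/16; 11/32; 23/64; 47/128; 753/2048 | 377/1024; 189/512; 95/256; 3/8; 1/2; 1 } so 1507/4096

1507/4096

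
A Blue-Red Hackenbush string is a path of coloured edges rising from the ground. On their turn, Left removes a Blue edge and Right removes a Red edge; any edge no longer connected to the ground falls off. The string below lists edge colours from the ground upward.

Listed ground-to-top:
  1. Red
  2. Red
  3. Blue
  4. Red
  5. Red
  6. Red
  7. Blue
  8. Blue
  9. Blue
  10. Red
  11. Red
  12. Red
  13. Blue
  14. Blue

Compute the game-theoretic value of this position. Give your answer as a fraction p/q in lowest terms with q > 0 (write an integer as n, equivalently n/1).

-7737/4096

Prefix values for Red Red Blue Red Red Red Blue Blue Blue Red Red Red Blue Blue via {L|R} + simplicity:
R: Left { none }, Right { 0 } = simplest -1
RR: Left { none }, Right { -1 0 } = simplest -2
RRB: Left { -2 }, Right { -1 0 } = simplest -3/2
RRBR: Left { -2 }, Right { -3/2 -1 0 } = simplest -7/4
RRBRR: Left { -2 }, Right { -7/4 -3/2 -1 0 } = simplest -15/8
RRBRRR: Left { -2 }, Right { -15/8 -7/4 -3/2 -1 0 } = simplest -31/16
RRBRRRB: Left { -2 -31/16 }, Right { -15/8 -7/4 -3/2 -1 0 } = simplest -61/32
RRBRRRBB: Left { -2 -31/16 -61/32 }, Right { -15/8 -7/4 -3/2 -1 0 } = simplest -121/64
RRBRRRBBB: Left { -2 -31/16 -61/32 -121/64 }, Right { -15/8 -7/4 -3/2 -1 0 } = simplest -241/128
RRBRRRBBBR: Left { -2 -31/16 -61/32 -121/64 }, Right { -241/128 -15/8 -7/4 -3/2 -1 0 } = simplest -483/256
RRBRRRBBBRR: Left { -2 -31/16 -61/32 -121/64 }, Right { -483/256 -241/128 -15/8 -7/4 -3/2 -1 0 } = simplest -967/512
RRBRRRBBBRRR: Left { -2 -31/16 -61/32 -121/64 }, Right { -967/512 -483/256 -241/128 -15/8 -7/4 -3/2 -1 0 } = simplest -1935/1024
RRBRRRBBBRRRB: Left { -2 -31/16 -61/32 -121/64 -1935/1024 }, Right { -967/512 -483/256 -241/128 -15/8 -7/4 -3/2 -1 0 } = simplest -3869/2048
RRBRRRBBBRRRBB: Left { -2 -31/16 -61/32 -121/64 -1935/1024 -3869/2048 }, Right { -967/512 -483/256 -241/128 -15/8 -7/4 -3/2 -1 0 } = simplest -7737/4096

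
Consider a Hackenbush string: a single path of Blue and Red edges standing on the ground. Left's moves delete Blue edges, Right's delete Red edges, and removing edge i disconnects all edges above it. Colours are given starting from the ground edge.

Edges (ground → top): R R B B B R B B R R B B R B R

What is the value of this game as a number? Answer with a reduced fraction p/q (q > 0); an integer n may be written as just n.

-9419/8192

1 of 15 · R · max L −∞ · min R 0 so -1
2 of 15 · RR · max L −∞ · min R -1 so -2
3 of 15 · RRB · max L -2 · min R -1 so -3/2
4 of 15 · RRBB · max L -3/2 · min R -1 so -5/4
5 of 15 · RRBBB · max L -5/4 · min R -1 so -9/8
6 of 15 · RRBBBR · max L -5/4 · min R -9/8 so -19/16
7 of 15 · RRBBBRB · max L -19/16 · min R -9/8 so -37/32
8 of 15 · RRBBBRBB · max L -37/32 · min R -9/8 so -73/64
9 of 15 · RRBBBRBBR · max L -37/32 · min R -73/64 so -147/128
10 of 15 · RRBBBRBBRR · max L -37/32 · min R -147/128 so -295/256
11 of 15 · RRBBBRBBRRB · max L -295/256 · min R -147/128 so -589/512
12 of 15 · RRBBBRBBRRBB · max L -589/512 · min R -147/128 so -1177/1024
13 of 15 · RRBBBRBBRRBBR · max L -589/512 · min R -1177/1024 so -2355/2048
14 of 15 · RRBBBRBBRRBBRB · max L -2355/2048 · min R -1177/1024 so -4709/4096
15 of 15 · RRBBBRBBRRBBRBR · max L -2355/2048 · min R -4709/4096 so -9419/8192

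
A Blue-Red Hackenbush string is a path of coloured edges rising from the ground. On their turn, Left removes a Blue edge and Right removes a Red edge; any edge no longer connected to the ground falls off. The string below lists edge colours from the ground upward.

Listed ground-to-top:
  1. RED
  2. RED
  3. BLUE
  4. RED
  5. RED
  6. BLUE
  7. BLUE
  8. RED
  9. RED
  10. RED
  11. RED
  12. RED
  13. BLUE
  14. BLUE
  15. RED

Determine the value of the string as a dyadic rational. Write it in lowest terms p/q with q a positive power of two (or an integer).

-14835/8192

step 1: add RED to get R; options L={ — } R={ 0 } so -1
step 2: add RED to get RR; options L={ — } R={ -1,0 } so -2
step 3: add BLUE to get RRB; options L={ -2 } R={ -1,0 } so -3/2
step 4: add RED to get RRBR; options L={ -2 } R={ -3/2,-1,0 } so -7/4
step 5: add RED to get RRBRR; options L={ -2 } R={ -7/4,-3/2,-1,0 } so -15/8
step 6: add BLUE to get RRBRRB; options L={ -2,-15/8 } R={ -7/4,-3/2,-1,0 } so -29/16
step 7: add BLUE to get RRBRRBB; options L={ -2,-15/8,-29/16 } R={ -7/4,-3/2,-1,0 } so -57/32
step 8: add RED to get RRBRRBBR; options L={ -2,-15/8,-29/16 } R={ -57/32,-7/4,-3/2,-1,0 } so -115/64
step 9: add RED to get RRBRRBBRR; options L={ -2,-15/8,-29/16 } R={ -115/64,-57/32,-7/4,-3/2,-1,0 } so -231/128
step 10: add RED to get RRBRRBBRRR; options L={ -2,-15/8,-29/16 } R={ -231/128,-115/64,-57/32,-7/4,-3/2,-1,0 } so -463/256
step 11: add RED to get RRBRRBBRRRR; options L={ -2,-15/8,-29/16 } R={ -463/256,-231/128,-115/64,-57/32,-7/4,-3/2,-1,0 } so -927/512
step 12: add RED to get RRBRRBBRRRRR; options L={ -2,-15/8,-29/16 } R={ -927/512,-463/256,-231/128,-115/64,-57/32,-7/4,-3/2,-1,0 } so -1855/1024
step 13: add BLUE to get RRBRRBBRRRRRB; options L={ -2,-15/8,-29/16,-1855/1024 } R={ -927/512,-463/256,-231/128,-115/64,-57/32,-7/4,-3/2,-1,0 } so -3709/2048
step 14: add BLUE to get RRBRRBBRRRRRBB; options L={ -2,-15/8,-29/16,-1855/1024,-3709/2048 } R={ -927/512,-463/256,-231/128,-115/64,-57/32,-7/4,-3/2,-1,0 } so -7417/4096
step 15: add RED to get RRBRRBBRRRRRBBR; options L={ -2,-15/8,-29/16,-1855/1024,-3709/2048 } R={ -7417/4096,-927/512,-463/256,-231/128,-115/64,-57/32,-7/4,-3/2,-1,0 } so -14835/8192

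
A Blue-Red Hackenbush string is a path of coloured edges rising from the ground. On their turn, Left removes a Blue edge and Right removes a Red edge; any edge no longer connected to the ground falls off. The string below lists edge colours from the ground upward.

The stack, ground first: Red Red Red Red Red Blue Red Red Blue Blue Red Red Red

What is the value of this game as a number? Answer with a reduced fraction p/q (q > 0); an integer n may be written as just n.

step 1: add Red to get R; options L={ ∅ } R={ 0 } -> -1
step 2: add Red to get RR; options L={ ∅ } R={ -1 0 } -> -2
step 3: add Red to get RRR; options L={ ∅ } R={ -2 -1 0 } -> -3
step 4: add Red to get RRRR; options L={ ∅ } R={ -3 -2 -1 0 } -> -4
step 5: add Red to get RRRRR; options L={ ∅ } R={ -4 -3 -2 -1 0 } -> -5
step 6: add Blue to get RRRRRB; options L={ -5 } R={ -4 -3 -2 -1 0 } -> -9/2
step 7: add Red to get RRRRRBR; options L={ -5 } R={ -9/2 -4 -3 -2 -1 0 } -> -19/4
step 8: add Red to get RRRRRBRR; options L={ -5 } R={ -19/4 -9/2 -4 -3 -2 -1 0 } -> -39/8
step 9: add Blue to get RRRRRBRRB; options L={ -5 -39/8 } R={ -19/4 -9/2 -4 -3 -2 -1 0 } -> -77/16
step 10: add Blue to get RRRRRBRRBB; options L={ -5 -39/8 -77/16 } R={ -19/4 -9/2 -4 -3 -2 -1 0 } -> -153/32
step 11: add Red to get RRRRRBRRBBR; options L={ -5 -39/8 -77/16 } R={ -153/32 -19/4 -9/2 -4 -3 -2 -1 0 } -> -307/64
step 12: add Red to get RRRRRBRRBBRR; options L={ -5 -39/8 -77/16 } R={ -307/64 -153/32 -19/4 -9/2 -4 -3 -2 -1 0 } -> -615/128
step 13: add Red to get RRRRRBRRBBRRR; options L={ -5 -39/8 -77/16 } R={ -615/128 -307/64 -153/32 -19/4 -9/2 -4 -3 -2 -1 0 } -> -1231/256

-1231/256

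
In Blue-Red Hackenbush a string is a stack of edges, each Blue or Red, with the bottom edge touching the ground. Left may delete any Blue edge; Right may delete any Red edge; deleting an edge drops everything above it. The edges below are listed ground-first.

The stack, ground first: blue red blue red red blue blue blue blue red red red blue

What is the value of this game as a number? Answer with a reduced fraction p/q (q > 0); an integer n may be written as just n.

value(b) = { 0 | (no moves) } = 1
value(br) = { 0 | 1 } = 1/2
value(brb) = { 0 1/2 | 1 } = 3/4
value(brbr) = { 0 1/2 | 3/4 1 } = 5/8
value(brbrr) = { 0 1/2 | 5/8 3/4 1 } = 9/16
value(brbrrb) = { 0 1/2 9/16 | 5/8 3/4 1 } = 19/32
value(brbrrbb) = { 0 1/2 9/16 19/32 | 5/8 3/4 1 } = 39/64
value(brbrrbbb) = { 0 1/2 9/16 19/32 39/64 | 5/8 3/4 1 } = 79/128
value(brbrrbbbb) = { 0 1/2 9/16 19/32 39/64 79/128 | 5/8 3/4 1 } = 159/256
value(brbrrbbbbr) = { 0 1/2 9/16 19/32 39/64 79/128 | 159/256 5/8 3/4 1 } = 317/512
value(brbrrbbbbrr) = { 0 1/2 9/16 19/32 39/64 79/128 | 317/512 159/256 5/8 3/4 1 } = 633/1024
value(brbrrbbbbrrr) = { 0 1/2 9/16 19/32 39/64 79/128 | 633/1024 317/512 159/256 5/8 3/4 1 } = 1265/2048
value(brbrrbbbbrrrb) = { 0 1/2 9/16 19/32 39/64 79/128 1265/2048 | 633/1024 317/512 159/256 5/8 3/4 1 } = 2531/4096

2531/4096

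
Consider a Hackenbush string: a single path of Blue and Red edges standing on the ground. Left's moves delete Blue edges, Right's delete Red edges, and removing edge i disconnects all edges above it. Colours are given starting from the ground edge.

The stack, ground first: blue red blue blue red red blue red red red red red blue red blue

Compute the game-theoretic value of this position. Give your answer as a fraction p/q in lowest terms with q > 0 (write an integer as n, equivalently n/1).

12811/16384

b: Left { 0 }, Right { none } so simplest 1
br: Left { 0 }, Right { 1 } so simplest 1/2
brb: Left { 0 1/2 }, Right { 1 } so simplest 3/4
brbb: Left { 0 1/2 3/4 }, Right { 1 } so simplest 7/8
brbbr: Left { 0 1/2 3/4 }, Right { 7/8 1 } so simplest 13/16
brbbrr: Left { 0 1/2 3/4 }, Right { 13/16 7/8 1 } so simplest 25/32
brbbrrb: Left { 0 1/2 3/4 25/32 }, Right { 13/16 7/8 1 } so simplest 51/64
brbbrrbr: Left { 0 1/2 3/4 25/32 }, Right { 51/64 13/16 7/8 1 } so simplest 101/128
brbbrrbrr: Left { 0 1/2 3/4 25/32 }, Right { 101/128 51/64 13/16 7/8 1 } so simplest 201/256
brbbrrbrrr: Left { 0 1/2 3/4 25/32 }, Right { 201/256 101/128 51/64 13/16 7/8 1 } so simplest 401/512
brbbrrbrrrr: Left { 0 1/2 3/4 25/32 }, Right { 401/512 201/256 101/128 51/64 13/16 7/8 1 } so simplest 801/1024
brbbrrbrrrrr: Left { 0 1/2 3/4 25/32 }, Right { 801/1024 401/512 201/256 101/128 51/64 13/16 7/8 1 } so simplest 1601/2048
brbbrrbrrrrrb: Left { 0 1/2 3/4 25/32 1601/2048 }, Right { 801/1024 401/512 201/256 101/128 51/64 13/16 7/8 1 } so simplest 3203/4096
brbbrrbrrrrrbr: Left { 0 1/2 3/4 25/32 1601/2048 }, Right { 3203/4096 801/1024 401/512 201/256 101/128 51/64 13/16 7/8 1 } so simplest 6405/8192
brbbrrbrrrrrbrb: Left { 0 1/2 3/4 25/32 1601/2048 6405/8192 }, Right { 3203/4096 801/1024 401/512 201/256 101/128 51/64 13/16 7/8 1 } so simplest 12811/16384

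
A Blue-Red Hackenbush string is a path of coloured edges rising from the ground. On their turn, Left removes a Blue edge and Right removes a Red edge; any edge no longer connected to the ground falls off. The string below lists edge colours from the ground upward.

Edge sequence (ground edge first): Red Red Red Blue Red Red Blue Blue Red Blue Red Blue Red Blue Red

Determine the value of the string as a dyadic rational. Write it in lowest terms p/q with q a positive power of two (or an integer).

-11435/4096

Prefix values for Red Red Red Blue Red Red Blue Blue Red Blue Red Blue Red Blue Red via {L|R} + simplicity:
step 1: add Red to get R; options L={ none } R={ 0 } — -1
step 2: add Red to get RR; options L={ none } R={ -1, 0 } — -2
step 3: add Red to get RRR; options L={ none } R={ -2, -1, 0 } — -3
step 4: add Blue to get RRRB; options L={ -3 } R={ -2, -1, 0 } — -5/2
step 5: add Red to get RRRBR; options L={ -3 } R={ -5/2, -2, -1, 0 } — -11/4
step 6: add Red to get RRRBRR; options L={ -3 } R={ -11/4, -5/2, -2, -1, 0 } — -23/8
step 7: add Blue to get RRRBRRB; options L={ -3, -23/8 } R={ -11/4, -5/2, -2, -1, 0 } — -45/16
step 8: add Blue to get RRRBRRBB; options L={ -3, -23/8, -45/16 } R={ -11/4, -5/2, -2, -1, 0 } — -89/32
step 9: add Red to get RRRBRRBBR; options L={ -3, -23/8, -45/16 } R={ -89/32, -11/4, -5/2, -2, -1, 0 } — -179/64
step 10: add Blue to get RRRBRRBBRB; options L={ -3, -23/8, -45/16, -179/64 } R={ -89/32, -11/4, -5/2, -2, -1, 0 } — -357/128
step 11: add Red to get RRRBRRBBRBR; options L={ -3, -23/8, -45/16, -179/64 } R={ -357/128, -89/32, -11/4, -5/2, -2, -1, 0 } — -715/256
step 12: add Blue to get RRRBRRBBRBRB; options L={ -3, -23/8, -45/16, -179/64, -715/256 } R={ -357/128, -89/32, -11/4, -5/2, -2, -1, 0 } — -1429/512
step 13: add Red to get RRRBRRBBRBRBR; options L={ -3, -23/8, -45/16, -179/64, -715/256 } R={ -1429/512, -357/128, -89/32, -11/4, -5/2, -2, -1, 0 } — -2859/1024
step 14: add Blue to get RRRBRRBBRBRBRB; options L={ -3, -23/8, -45/16, -179/64, -715/256, -2859/1024 } R={ -1429/512, -357/128, -89/32, -11/4, -5/2, -2, -1, 0 } — -5717/2048
step 15: add Red to get RRRBRRBBRBRBRBR; options L={ -3, -23/8, -45/16, -179/64, -715/256, -2859/1024 } R={ -5717/2048, -1429/512, -357/128, -89/32, -11/4, -5/2, -2, -1, 0 } — -11435/4096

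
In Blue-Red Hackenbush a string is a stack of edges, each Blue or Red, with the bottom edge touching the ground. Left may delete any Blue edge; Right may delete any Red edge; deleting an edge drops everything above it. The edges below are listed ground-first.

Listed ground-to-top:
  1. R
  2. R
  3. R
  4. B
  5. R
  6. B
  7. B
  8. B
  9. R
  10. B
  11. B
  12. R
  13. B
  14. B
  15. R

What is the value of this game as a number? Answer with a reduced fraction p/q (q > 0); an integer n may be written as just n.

1 of 15 · R · max L −∞ · min R 0 — -1
2 of 15 · RR · max L −∞ · min R -1 — -2
3 of 15 · RRR · max L −∞ · min R -2 — -3
4 of 15 · RRRB · max L -3 · min R -2 — -5/2
5 of 15 · RRRBR · max L -3 · min R -5/2 — -11/4
6 of 15 · RRRBRB · max L -11/4 · min R -5/2 — -21/8
7 of 15 · RRRBRBB · max L -21/8 · min R -5/2 — -41/16
8 of 15 · RRRBRBBB · max L -41/16 · min R -5/2 — -81/32
9 of 15 · RRRBRBBBR · max L -41/16 · min R -81/32 — -163/64
10 of 15 · RRRBRBBBRB · max L -163/64 · min R -81/32 — -325/128
11 of 15 · RRRBRBBBRBB · max L -325/128 · min R -81/32 — -649/256
12 of 15 · RRRBRBBBRBBR · max L -325/128 · min R -649/256 — -1299/512
13 of 15 · RRRBRBBBRBBRB · max L -1299/512 · min R -649/256 — -2597/1024
14 of 15 · RRRBRBBBRBBRBB · max L -2597/1024 · min R -649/256 — -5193/2048
15 of 15 · RRRBRBBBRBBRBBR · max L -2597/1024 · min R -5193/2048 — -10387/4096

-10387/4096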